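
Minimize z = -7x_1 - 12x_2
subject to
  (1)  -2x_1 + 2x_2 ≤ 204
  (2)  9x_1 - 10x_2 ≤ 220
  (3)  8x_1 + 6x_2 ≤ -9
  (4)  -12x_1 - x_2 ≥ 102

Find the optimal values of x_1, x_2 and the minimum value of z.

x_1 = -621/14, x_2 = 807/14, minimum z = -5337/14

Extreme points and z = -7x_1 - 12x_2:
  (-1240, -1138) → z = 22336
  (-621/14, 807/14) → z = -5337/14
  (-800/129, -1186/43) → z = 48296/129
  (-603/64, 177/16) → z = -4275/64

The optimum lies where -2x_1 + 2x_2 = 204 and 8x_1 + 6x_2 = -9.
Solving simultaneously gives x_1 = -621/14, x_2 = 807/14.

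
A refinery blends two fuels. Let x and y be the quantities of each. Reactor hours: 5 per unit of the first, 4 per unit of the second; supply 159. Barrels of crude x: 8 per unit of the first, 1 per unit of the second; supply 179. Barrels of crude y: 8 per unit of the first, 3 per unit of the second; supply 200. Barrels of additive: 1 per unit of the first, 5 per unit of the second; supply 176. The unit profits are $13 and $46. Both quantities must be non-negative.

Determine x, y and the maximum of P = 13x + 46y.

x = 13/3, y = 103/3, maximum P = 4907/3

The optimum lies where 5x + 4y = 159 and x + 5y = 176.
Solving simultaneously gives x = 13/3, y = 103/3.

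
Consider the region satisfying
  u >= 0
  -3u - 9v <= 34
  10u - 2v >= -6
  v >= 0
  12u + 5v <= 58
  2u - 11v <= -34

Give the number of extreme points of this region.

3

Of the 15 pairwise boundary intersections, those satisfying every inequality are:
  (43/37, 326/37)
  (1/53, 164/53)
  (234/71, 262/71)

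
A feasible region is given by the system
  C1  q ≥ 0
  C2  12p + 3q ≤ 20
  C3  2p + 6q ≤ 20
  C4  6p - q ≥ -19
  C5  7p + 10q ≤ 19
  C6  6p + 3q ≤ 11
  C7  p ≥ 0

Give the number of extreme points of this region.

Of the 21 pairwise boundary intersections, those satisfying every inequality are:
  (5/3, 0)
  (0, 0)
  (3/2, 2/3)
  (53/39, 37/39)
  (0, 19/10)

5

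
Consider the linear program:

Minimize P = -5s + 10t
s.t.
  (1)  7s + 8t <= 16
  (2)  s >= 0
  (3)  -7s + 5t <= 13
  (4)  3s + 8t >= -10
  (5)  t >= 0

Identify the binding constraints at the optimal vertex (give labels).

(1) and (5)

Feasible corners and P = -5s + 10t:
  (0, 2) → P = 20
  (16/7, 0) → P = -80/7
  (0, 0) → P = 0

The minimum is at (16/7, 0). Substituting into each constraint, equality holds for (1) and (5); the remaining constraints have slack.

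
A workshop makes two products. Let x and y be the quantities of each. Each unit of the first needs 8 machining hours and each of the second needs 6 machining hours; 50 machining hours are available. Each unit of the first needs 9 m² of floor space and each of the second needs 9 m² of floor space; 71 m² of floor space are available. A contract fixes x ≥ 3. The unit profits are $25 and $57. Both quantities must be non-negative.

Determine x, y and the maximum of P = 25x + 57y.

x = 3, y = 13/3, maximum P = 322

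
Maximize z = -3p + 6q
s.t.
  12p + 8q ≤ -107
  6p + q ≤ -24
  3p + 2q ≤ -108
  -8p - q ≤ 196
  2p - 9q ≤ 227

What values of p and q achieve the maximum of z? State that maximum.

Vertices and z = -3p + 6q:
  (-284/13, -276/13) → z = -804/13
  (-518/31, -897/31) → z = -3828/31
  (-1537/74, -1104/37) → z = -8637/74

The binding constraints are 3p + 2q = -108 and -8p - q = 196.
Solving simultaneously gives p = -284/13, q = -276/13.

p = -284/13, q = -276/13, maximum z = -804/13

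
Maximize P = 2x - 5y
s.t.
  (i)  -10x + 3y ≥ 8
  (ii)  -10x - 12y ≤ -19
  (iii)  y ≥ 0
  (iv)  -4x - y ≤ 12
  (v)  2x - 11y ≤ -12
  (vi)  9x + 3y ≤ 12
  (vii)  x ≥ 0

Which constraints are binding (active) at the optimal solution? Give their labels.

(i) and (vii)

Extreme points and P = 2x - 5y:
  (4/19, 64/19) → P = -312/19
  (0, 8/3) → P = -40/3
  (0, 4) → P = -20

The maximum is at (0, 8/3). Substituting into each constraint, equality holds for (i) and (vii); the remaining constraints have slack.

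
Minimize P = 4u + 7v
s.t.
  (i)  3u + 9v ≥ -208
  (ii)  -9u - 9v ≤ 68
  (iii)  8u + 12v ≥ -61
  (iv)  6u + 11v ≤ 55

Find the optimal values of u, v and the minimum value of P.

Feasible corners and P = 4u + 7v:
  (649/12, -1481/36) → P = -2579/36
  (2783/21, -471/7) → P = 1241/21
  (-89/12, -5/36) → P = -1103/36
  (-1243/45, 301/15) → P = 1349/45

u = 649/12, v = -1481/36, minimum P = -2579/36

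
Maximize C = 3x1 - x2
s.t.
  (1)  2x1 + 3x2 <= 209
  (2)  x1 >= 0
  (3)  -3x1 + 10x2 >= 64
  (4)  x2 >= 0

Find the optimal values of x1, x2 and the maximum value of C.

At the optimal vertex, 2x1 + 3x2 = 209 and -3x1 + 10x2 = 64.
Solving simultaneously gives x1 = 1898/29, x2 = 755/29.

x1 = 1898/29, x2 = 755/29, maximum C = 4939/29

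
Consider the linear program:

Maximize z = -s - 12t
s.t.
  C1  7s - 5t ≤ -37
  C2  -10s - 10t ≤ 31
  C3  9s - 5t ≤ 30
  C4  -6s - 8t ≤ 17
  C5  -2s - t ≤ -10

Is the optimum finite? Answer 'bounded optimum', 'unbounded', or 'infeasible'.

Extreme points and z = -s - 12t:
  (67/2, 543/10) → z = -6851/10
  (13/17, 144/17) → z = -1741/17
The feasible region has finitely many vertices and no improving ray; the maximum is -1741/17 at (13/17, 144/17).

bounded optimum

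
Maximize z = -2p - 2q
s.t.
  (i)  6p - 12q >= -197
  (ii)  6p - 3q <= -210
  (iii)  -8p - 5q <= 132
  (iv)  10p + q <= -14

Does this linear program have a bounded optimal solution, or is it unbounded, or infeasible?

The boundaries 6p - 12q = -197 and 6p - 3q = -210 meet at (-643/18, -13/9), but that point violates -8p - 5q ≤ 132. Every candidate vertex is excluded by some other constraint, so the feasible region is empty.

infeasible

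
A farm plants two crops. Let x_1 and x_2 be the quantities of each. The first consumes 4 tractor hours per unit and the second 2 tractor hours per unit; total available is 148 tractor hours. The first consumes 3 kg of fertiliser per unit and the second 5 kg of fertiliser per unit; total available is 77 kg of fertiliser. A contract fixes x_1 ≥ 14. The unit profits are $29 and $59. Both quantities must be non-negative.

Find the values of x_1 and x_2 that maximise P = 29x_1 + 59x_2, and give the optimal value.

x_1 = 14, x_2 = 7, maximum P = 819

Feasible corners and P = 29x_1 + 59x_2:
  (77/3, 0) → P = 2233/3
  (14, 0) → P = 406
  (14, 7) → P = 819

At the optimal vertex, 3x_1 + 5x_2 = 77 and x_1 = 14.
Solving simultaneously gives x_1 = 14, x_2 = 7.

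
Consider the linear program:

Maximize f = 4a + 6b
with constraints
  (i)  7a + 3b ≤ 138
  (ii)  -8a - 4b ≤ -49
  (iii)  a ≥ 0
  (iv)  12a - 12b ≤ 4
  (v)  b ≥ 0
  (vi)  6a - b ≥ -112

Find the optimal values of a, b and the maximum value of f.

a = 0, b = 46, maximum f = 276

Corner points and f = 4a + 6b:
  (0, 46) → f = 276
  (139/10, 407/30) → f = 137
  (0, 49/4) → f = 147/2
  (151/36, 139/36) → f = 719/18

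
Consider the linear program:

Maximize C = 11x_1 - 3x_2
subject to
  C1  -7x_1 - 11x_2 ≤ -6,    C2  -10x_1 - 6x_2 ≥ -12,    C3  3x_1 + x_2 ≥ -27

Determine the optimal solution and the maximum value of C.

x_1 = 24/17, x_2 = -6/17, maximum C = 282/17

Extreme points and C = 11x_1 - 3x_2:
  (24/17, -6/17) → C = 282/17
  (-303/26, 207/26) → C = -1977/13
  (-87/4, 153/4) → C = -354

The binding constraints are -7x_1 - 11x_2 = -6 and -10x_1 - 6x_2 = -12.
Solving simultaneously gives x_1 = 24/17, x_2 = -6/17.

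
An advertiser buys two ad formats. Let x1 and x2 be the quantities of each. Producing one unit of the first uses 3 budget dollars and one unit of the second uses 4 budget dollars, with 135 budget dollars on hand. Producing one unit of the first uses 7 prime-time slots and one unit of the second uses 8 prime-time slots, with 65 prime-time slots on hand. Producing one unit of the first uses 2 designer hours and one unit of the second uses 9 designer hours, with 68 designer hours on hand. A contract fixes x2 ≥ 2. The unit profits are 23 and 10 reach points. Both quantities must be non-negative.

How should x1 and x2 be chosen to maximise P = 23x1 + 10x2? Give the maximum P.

Corner points and P = 23x1 + 10x2:
  (0, 68/9) → P = 680/9
  (0, 2) → P = 20
  (41/47, 346/47) → P = 4403/47
  (7, 2) → P = 181

x1 = 7, x2 = 2, maximum P = 181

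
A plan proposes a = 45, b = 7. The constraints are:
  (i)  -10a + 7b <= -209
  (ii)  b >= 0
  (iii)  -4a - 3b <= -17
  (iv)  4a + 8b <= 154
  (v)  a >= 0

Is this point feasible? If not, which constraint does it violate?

Constraint (iv): 4a + 8b = 236, which is not ≤ 154. All other constraints are satisfied.

not feasible — violates (iv)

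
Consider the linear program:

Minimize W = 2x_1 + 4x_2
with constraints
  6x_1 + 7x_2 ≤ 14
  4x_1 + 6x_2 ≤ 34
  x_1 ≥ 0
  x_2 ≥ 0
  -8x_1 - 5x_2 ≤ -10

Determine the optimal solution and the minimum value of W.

x_1 = 5/4, x_2 = 0, minimum W = 5/2

Feasible corners and W = 2x_1 + 4x_2:
  (0, 2) → W = 8
  (7/3, 0) → W = 14/3
  (5/4, 0) → W = 5/2

The optimum lies where x_2 = 0 and -8x_1 - 5x_2 = -10.
Solving simultaneously gives x_1 = 5/4, x_2 = 0.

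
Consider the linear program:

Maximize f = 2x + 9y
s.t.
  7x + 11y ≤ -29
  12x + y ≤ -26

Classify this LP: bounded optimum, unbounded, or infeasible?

From the feasible point (-257/125, -166/125), moving in the direction (-11, 7) keeps every constraint satisfied while f increases without bound.

unbounded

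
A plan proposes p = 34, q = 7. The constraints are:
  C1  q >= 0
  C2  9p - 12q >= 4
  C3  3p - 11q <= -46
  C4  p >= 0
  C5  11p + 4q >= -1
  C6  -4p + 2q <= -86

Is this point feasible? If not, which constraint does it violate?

Constraint C3: 3p - 11q = 25, which is not ≤ -46. All other constraints are satisfied.

not feasible — violates C3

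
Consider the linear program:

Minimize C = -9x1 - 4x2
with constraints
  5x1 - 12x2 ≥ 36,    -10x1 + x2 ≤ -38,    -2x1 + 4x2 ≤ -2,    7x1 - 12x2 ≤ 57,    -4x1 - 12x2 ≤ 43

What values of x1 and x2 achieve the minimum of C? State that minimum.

Vertices and C = -9x1 - 4x2:
  (84/23, -34/23) → C = -620/23
  (21/2, 11/8) → C = -100
  (399/113, -304/113) → C = -2375/113

x1 = 21/2, x2 = 11/8, minimum C = -100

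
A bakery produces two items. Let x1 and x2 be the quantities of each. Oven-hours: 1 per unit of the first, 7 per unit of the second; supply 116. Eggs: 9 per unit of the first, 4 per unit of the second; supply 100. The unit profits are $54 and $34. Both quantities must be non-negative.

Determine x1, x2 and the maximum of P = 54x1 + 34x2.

Corner points and P = 54x1 + 34x2:
  (0, 0) → P = 0
  (0, 116/7) → P = 3944/7
  (100/9, 0) → P = 600
  (4, 16) → P = 760

The optimum lies where x1 + 7x2 = 116 and 9x1 + 4x2 = 100.
Solving simultaneously gives x1 = 4, x2 = 16.

x1 = 4, x2 = 16, maximum P = 760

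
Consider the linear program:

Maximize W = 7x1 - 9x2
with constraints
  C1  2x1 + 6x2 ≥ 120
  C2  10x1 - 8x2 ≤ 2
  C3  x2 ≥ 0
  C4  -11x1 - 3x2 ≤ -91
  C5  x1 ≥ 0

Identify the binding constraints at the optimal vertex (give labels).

C1 and C2

Feasible corners and W = 7x1 - 9x2:
  (243/19, 299/19) → W = -990/19
  (31/10, 569/30) → W = -149
  (0, 91/3) → W = -273
The feasible region is unbounded (it extends along (0, 1), (4, 5)), but W strictly decreases along every unbounded feasible direction, so there is no improving ray and the maximum is attained at a vertex.

The maximum is at (243/19, 299/19). Substituting into each constraint, equality holds for C1 and C2; the remaining constraints have slack.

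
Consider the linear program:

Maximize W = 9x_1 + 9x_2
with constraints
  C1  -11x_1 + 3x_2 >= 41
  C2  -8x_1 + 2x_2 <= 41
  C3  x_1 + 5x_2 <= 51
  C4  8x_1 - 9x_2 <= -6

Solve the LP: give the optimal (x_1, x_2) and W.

x_1 = -26/29, x_2 = 301/29, maximum W = 2475/29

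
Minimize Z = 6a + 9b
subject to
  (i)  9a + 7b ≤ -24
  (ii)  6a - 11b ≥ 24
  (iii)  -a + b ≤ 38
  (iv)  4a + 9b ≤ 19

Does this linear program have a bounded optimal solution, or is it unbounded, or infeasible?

From the feasible point (-32/47, -120/47), moving in the direction (-1, -1) keeps every constraint satisfied while Z decreases without bound.

unbounded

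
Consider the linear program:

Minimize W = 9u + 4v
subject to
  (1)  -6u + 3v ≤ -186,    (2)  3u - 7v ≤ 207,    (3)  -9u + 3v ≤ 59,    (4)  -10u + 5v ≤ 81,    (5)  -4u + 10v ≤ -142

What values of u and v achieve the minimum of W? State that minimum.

At the optimal vertex, -6u + 3v = -186 and 3u - 7v = 207.
Solving simultaneously gives u = 227/11, v = -228/11.

u = 227/11, v = -228/11, minimum W = 1131/11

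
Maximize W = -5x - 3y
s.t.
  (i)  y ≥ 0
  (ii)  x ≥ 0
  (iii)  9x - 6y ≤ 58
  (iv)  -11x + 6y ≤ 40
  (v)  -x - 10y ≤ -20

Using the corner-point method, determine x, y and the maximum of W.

x = 0, y = 2, maximum W = -6

The feasible region is unbounded (it extends along (2, 3), (6, 11)), but W strictly decreases along every unbounded feasible direction, so there is no improving ray and the maximum is attained at a vertex.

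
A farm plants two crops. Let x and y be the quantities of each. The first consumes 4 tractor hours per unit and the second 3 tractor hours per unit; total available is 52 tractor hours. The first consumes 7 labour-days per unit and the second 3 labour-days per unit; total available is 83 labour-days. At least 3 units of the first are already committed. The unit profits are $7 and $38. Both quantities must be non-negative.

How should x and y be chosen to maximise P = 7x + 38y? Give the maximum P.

x = 3, y = 40/3, maximum P = 1583/3

Extreme points and P = 7x + 38y:
  (83/7, 0) → P = 83
  (3, 0) → P = 21
  (31/3, 32/9) → P = 1867/9
  (3, 40/3) → P = 1583/3

The binding constraints are 4x + 3y = 52 and x = 3.
Solving simultaneously gives x = 3, y = 40/3.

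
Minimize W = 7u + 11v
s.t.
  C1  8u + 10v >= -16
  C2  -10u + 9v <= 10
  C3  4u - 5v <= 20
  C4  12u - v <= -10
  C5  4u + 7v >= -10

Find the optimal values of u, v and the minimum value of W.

u = -29/32, v = -7/8, minimum W = -511/32

Vertices and W = 7u + 11v:
  (-61/43, -20/43) → W = -647/43
  (-29/32, -7/8) → W = -511/32
  (-40/49, 10/49) → W = -170/49

The binding constraints are 8u + 10v = -16 and 12u - v = -10.
Solving simultaneously gives u = -29/32, v = -7/8.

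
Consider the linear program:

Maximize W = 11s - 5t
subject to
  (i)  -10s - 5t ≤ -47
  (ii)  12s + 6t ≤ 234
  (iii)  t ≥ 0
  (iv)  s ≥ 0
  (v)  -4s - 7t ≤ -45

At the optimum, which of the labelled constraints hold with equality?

(ii) and (iii)

Feasible corners and W = 11s - 5t:
  (0, 47/5) → W = -47
  (52/25, 131/25) → W = -83/25
  (39/2, 0) → W = 429/2
  (0, 39) → W = -195
  (45/4, 0) → W = 495/4

The maximum is at (39/2, 0). Substituting into each constraint, equality holds for (ii) and (iii); the remaining constraints have slack.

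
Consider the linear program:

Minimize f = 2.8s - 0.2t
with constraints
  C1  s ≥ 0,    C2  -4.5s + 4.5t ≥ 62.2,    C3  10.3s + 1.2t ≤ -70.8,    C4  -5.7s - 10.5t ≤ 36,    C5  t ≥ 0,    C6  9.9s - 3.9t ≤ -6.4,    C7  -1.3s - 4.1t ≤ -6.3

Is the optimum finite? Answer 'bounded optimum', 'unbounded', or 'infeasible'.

The boundaries s = 0 and -4.5s + 4.5t = 62.2 meet at (0, 622/45), but that point violates 10.3s + 1.2t ≤ -70.8. Every candidate vertex is excluded by some other constraint, so the feasible region is empty.

infeasible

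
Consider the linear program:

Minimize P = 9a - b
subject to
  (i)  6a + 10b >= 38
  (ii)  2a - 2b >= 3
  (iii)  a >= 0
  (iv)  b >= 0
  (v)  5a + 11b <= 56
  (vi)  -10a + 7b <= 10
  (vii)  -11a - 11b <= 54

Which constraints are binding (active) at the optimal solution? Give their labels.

Vertices and P = 9a - b:
  (53/16, 29/16) → P = 28
  (19/3, 0) → P = 57
  (145/32, 97/32) → P = 151/4
  (56/5, 0) → P = 504/5

The minimum is at (53/16, 29/16). Substituting into each constraint, equality holds for (i) and (ii); the remaining constraints have slack.

(i) and (ii)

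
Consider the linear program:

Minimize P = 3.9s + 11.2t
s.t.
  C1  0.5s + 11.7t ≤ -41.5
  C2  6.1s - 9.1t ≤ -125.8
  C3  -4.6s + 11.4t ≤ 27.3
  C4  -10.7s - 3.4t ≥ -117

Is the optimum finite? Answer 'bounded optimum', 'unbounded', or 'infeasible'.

From the feasible point (-118569/2768, -41215/2768), moving in the direction (-11.4, -4.6) keeps every constraint satisfied while P decreases without bound.

unbounded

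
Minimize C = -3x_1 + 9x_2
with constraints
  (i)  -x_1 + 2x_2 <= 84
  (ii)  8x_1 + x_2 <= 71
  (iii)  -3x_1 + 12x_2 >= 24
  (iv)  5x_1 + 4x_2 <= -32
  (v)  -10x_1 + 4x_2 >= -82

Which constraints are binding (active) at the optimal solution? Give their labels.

Corner points and C = -3x_1 + 9x_2:
  (-160, -38) → C = 138
  (-200/7, 194/7) → C = 2346/7
  (-20/3, 1/3) → C = 23

The minimum is at (-20/3, 1/3). Substituting into each constraint, equality holds for (iii) and (iv); the remaining constraints have slack.

(iii) and (iv)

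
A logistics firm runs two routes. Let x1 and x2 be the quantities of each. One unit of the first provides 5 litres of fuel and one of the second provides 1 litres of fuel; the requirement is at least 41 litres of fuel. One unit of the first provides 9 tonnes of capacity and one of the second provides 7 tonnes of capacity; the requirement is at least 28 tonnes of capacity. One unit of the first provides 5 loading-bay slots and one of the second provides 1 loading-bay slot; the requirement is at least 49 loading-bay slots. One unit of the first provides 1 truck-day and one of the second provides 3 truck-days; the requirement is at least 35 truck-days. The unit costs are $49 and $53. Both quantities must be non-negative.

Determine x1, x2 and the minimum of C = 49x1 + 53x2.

x1 = 8, x2 = 9, minimum C = 869

Corner points and C = 49x1 + 53x2:
  (0, 49) → C = 2597
  (35, 0) → C = 1715
  (8, 9) → C = 869
The feasible region is unbounded (it extends along (0, 1), (1, 0)), but C strictly increases along every unbounded feasible direction, so there is no improving ray and the minimum is attained at a vertex.

The binding constraints are 5x1 + x2 = 49 and x1 + 3x2 = 35.
Solving simultaneously gives x1 = 8, x2 = 9.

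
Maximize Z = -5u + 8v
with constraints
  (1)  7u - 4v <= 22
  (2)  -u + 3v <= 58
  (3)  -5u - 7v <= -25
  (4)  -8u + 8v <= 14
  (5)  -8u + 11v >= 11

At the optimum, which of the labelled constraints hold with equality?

(1) and (4)

Extreme points and Z = -5u + 8v:
  (29/3, 137/12) → Z = 43
  (286/45, 253/45) → Z = 66/5
  (17/16, 45/16) → Z = 275/16
  (66/37, 85/37) → Z = 350/37

The maximum is at (29/3, 137/12). Substituting into each constraint, equality holds for (1) and (4); the remaining constraints have slack.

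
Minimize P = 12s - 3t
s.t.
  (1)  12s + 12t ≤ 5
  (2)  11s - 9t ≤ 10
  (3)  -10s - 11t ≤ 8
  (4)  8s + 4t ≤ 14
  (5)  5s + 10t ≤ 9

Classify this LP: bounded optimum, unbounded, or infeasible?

Extreme points and P = 12s - 3t:
  (11/16, -13/48) → P = 145/16
  (-29/30, 83/60) → P = -63/4
  (38/211, -188/211) → P = 1020/211
  (-179/45, 26/9) → P = -282/5
The feasible region has finitely many vertices and no improving ray; the minimum is -282/5 at (-179/45, 26/9).

bounded optimum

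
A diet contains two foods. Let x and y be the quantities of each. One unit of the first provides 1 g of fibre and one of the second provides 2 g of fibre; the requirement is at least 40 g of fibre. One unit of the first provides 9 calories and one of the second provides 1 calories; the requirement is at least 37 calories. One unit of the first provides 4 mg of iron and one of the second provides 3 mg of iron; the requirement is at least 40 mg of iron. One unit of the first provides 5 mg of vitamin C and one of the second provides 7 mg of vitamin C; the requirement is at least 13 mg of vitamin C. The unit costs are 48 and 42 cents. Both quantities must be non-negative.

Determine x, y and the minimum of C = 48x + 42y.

x = 2, y = 19, minimum C = 894

Vertices and C = 48x + 42y:
  (0, 37) → C = 1554
  (40, 0) → C = 1920
  (2, 19) → C = 894
The feasible region is unbounded (it extends along (0, 1), (1, 0)), but C strictly increases along every unbounded feasible direction, so there is no improving ray and the minimum is attained at a vertex.

The binding constraints are x + 2y = 40 and 9x + y = 37.
Solving simultaneously gives x = 2, y = 19.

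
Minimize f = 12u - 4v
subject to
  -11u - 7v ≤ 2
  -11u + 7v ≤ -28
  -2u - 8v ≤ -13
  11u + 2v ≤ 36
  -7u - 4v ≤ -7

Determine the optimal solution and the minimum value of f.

u = 105/34, v = 29/34, minimum f = 572/17

Extreme points and f = 12u - 4v:
  (105/34, 29/34) → f = 572/17
  (28/9, 8/9) → f = 304/9
  (131/42, 71/84) → f = 715/21

The optimum lies where -11u + 7v = -28 and -2u - 8v = -13.
Solving simultaneously gives u = 105/34, v = 29/34.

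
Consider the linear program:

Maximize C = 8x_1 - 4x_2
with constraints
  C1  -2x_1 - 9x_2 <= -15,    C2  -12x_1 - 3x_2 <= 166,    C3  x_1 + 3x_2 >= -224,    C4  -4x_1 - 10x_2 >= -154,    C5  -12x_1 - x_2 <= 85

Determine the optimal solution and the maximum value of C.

Vertices and C = 8x_1 - 4x_2:
  (309/4, -31/2) → C = 680
  (-390/53, 175/53) → C = -3820/53
  (-251/29, 547/29) → C = -4196/29

The optimum lies where -2x_1 - 9x_2 = -15 and -4x_1 - 10x_2 = -154.
Solving simultaneously gives x_1 = 309/4, x_2 = -31/2.

x_1 = 309/4, x_2 = -31/2, maximum C = 680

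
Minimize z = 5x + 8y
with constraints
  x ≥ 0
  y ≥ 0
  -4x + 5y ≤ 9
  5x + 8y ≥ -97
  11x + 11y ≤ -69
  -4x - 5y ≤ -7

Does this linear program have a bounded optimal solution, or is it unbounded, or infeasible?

The boundaries x = 0 and -4x + 5y = 9 meet at (0, 9/5), but that point violates 11x + 11y ≤ -69. Every candidate vertex is excluded by some other constraint, so the feasible region is empty.

infeasible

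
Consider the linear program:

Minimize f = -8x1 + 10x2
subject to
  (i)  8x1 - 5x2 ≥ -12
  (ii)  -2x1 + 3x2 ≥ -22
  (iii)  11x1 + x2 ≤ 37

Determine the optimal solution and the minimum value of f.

x1 = 19/5, x2 = -24/5, minimum f = -392/5

Corner points and f = -8x1 + 10x2:
  (-73/7, -100/7) → f = -416/7
  (173/63, 428/63) → f = 2896/63
  (19/5, -24/5) → f = -392/5

At the optimal vertex, -2x1 + 3x2 = -22 and 11x1 + x2 = 37.
Solving simultaneously gives x1 = 19/5, x2 = -24/5.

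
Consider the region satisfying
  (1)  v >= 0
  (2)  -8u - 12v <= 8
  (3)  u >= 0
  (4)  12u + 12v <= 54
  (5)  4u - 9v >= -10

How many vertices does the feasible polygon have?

Of the 10 pairwise boundary intersections, those satisfying every inequality are:
  (0, 0)
  (9/2, 0)
  (0, 10/9)
  (61/26, 28/13)

4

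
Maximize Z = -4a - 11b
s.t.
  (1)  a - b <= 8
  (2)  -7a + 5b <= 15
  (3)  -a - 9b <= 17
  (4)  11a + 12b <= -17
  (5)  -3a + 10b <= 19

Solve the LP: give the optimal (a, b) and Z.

a = -55/17, b = -26/17, maximum Z = 506/17

At the optimal vertex, -7a + 5b = 15 and -a - 9b = 17.
Solving simultaneously gives a = -55/17, b = -26/17.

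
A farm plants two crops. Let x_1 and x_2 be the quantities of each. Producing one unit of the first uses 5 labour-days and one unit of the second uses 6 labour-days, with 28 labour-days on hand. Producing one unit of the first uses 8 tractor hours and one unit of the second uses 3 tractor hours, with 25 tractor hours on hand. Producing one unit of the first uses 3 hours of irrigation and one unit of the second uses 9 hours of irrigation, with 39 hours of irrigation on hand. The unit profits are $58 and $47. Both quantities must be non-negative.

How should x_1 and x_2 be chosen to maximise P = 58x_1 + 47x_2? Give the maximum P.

Feasible corners and P = 58x_1 + 47x_2:
  (0, 0) → P = 0
  (0, 13/3) → P = 611/3
  (25/8, 0) → P = 725/4
  (2, 3) → P = 257
  (2/3, 37/9) → P = 2087/9

At the optimal vertex, 5x_1 + 6x_2 = 28 and 8x_1 + 3x_2 = 25.
Solving simultaneously gives x_1 = 2, x_2 = 3.

x_1 = 2, x_2 = 3, maximum P = 257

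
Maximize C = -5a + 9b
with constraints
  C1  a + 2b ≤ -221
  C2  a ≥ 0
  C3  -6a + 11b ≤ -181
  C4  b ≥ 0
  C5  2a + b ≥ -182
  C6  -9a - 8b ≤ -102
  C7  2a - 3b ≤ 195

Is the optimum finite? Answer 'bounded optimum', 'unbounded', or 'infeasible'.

The boundaries -6a + 11b = -181 and b = 0 meet at (181/6, 0), but that point violates a + 2b ≤ -221. Every candidate vertex is excluded by some other constraint, so the feasible region is empty.

infeasible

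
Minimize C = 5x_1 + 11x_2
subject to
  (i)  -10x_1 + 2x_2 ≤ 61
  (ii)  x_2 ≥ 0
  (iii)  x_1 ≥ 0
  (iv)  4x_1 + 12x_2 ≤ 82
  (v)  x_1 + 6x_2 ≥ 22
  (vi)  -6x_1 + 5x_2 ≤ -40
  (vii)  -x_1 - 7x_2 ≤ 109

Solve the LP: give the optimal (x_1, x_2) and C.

x_1 = 350/41, x_2 = 92/41, minimum C = 2762/41

Vertices and C = 5x_1 + 11x_2:
  (19, 1/2) → C = 201/2
  (445/46, 83/23) → C = 4051/46
  (350/41, 92/41) → C = 2762/41

The binding constraints are x_1 + 6x_2 = 22 and -6x_1 + 5x_2 = -40.
Solving simultaneously gives x_1 = 350/41, x_2 = 92/41.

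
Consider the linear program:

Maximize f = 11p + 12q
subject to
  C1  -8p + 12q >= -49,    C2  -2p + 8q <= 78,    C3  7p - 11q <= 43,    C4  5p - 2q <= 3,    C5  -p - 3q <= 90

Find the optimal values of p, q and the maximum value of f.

p = 5, q = 11, maximum f = 187

Corner points and f = 11p + 12q:
  (5, 11) → f = 187
  (-477/7, -51/7) → f = -837
  (-53/41, -194/41) → f = -71
  (-861/32, -673/32) → f = -17547/32

The optimum lies where -2p + 8q = 78 and 5p - 2q = 3.
Solving simultaneously gives p = 5, q = 11.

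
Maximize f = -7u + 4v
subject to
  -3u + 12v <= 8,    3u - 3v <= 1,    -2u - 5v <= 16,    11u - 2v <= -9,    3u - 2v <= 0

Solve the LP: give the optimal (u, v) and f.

Feasible corners and f = -7u + 4v:
  (-232/39, -32/39) → f = 1496/39
  (-46/63, 61/126) → f = 148/21
  (-43/21, -50/21) → f = 101/21
  (-29/27, -38/27) → f = 17/9

u = -232/39, v = -32/39, maximum f = 1496/39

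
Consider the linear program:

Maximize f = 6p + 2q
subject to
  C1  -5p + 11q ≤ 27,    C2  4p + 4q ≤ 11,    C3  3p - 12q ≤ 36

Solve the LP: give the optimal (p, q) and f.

p = 23/5, q = -37/20, maximum f = 239/10

The binding constraints are 4p + 4q = 11 and 3p - 12q = 36.
Solving simultaneously gives p = 23/5, q = -37/20.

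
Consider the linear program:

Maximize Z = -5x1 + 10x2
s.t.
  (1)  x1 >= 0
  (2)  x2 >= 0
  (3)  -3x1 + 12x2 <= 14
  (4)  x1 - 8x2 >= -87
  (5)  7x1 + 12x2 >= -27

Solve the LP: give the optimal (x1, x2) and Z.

Extreme points and Z = -5x1 + 10x2:
  (0, 0) → Z = 0
  (0, 7/6) → Z = 35/3
  (233/3, 247/12) → Z = -365/2
The feasible region is unbounded (it extends along (8, 1), (1, 0)), but Z strictly decreases along every unbounded feasible direction, so there is no improving ray and the maximum is attained at a vertex.

x1 = 0, x2 = 7/6, maximum Z = 35/3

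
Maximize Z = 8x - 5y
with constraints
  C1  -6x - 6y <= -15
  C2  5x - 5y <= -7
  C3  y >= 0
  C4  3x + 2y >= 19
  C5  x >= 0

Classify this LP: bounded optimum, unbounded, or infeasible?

unbounded

From the feasible point (81/25, 116/25), moving in the direction (5, 5) keeps every constraint satisfied while Z increases without bound.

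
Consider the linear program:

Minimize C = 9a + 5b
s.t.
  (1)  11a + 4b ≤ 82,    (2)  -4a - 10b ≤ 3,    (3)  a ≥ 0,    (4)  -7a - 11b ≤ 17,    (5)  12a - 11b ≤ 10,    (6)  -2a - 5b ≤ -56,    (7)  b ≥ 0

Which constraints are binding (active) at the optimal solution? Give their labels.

Extreme points and C = 9a + 5b:
  (0, 41/2) → C = 205/2
  (186/47, 452/47) → C = 3934/47
  (0, 56/5) → C = 56

The minimum is at (0, 56/5). Substituting into each constraint, equality holds for (3) and (6); the remaining constraints have slack.

(3) and (6)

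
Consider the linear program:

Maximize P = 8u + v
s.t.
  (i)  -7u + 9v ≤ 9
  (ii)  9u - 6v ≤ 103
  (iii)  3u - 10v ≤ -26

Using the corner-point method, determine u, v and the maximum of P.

u = 327/13, v = 802/39, maximum P = 8650/39

Feasible corners and P = 8u + v:
  (327/13, 802/39) → P = 8650/39
  (144/43, 155/43) → P = 1307/43
  (593/36, 181/24) → P = 10031/72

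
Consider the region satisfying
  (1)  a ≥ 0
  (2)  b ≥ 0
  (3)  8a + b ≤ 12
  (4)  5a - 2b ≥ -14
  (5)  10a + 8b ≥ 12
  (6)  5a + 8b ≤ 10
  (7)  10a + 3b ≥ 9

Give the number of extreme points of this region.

Of the 21 pairwise boundary intersections, those satisfying every inequality are:
  (3/2, 0)
  (6/5, 0)
  (86/59, 20/59)
  (18/25, 3/5)
  (42/65, 11/13)

5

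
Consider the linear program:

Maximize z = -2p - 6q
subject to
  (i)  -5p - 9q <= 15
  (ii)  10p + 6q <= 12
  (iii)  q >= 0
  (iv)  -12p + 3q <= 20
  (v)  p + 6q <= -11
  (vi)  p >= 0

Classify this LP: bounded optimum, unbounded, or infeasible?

infeasible

The boundaries -5p - 9q = 15 and 10p + 6q = 12 meet at (33/10, -7/2), but that point violates q ≥ 0. Every candidate vertex is excluded by some other constraint, so the feasible region is empty.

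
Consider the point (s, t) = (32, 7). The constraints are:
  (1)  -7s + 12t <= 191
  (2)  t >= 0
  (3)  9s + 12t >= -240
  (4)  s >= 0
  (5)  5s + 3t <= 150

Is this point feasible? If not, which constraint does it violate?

not feasible — violates (5)

Constraint (5): 5s + 3t = 181, which is not ≤ 150. All other constraints are satisfied.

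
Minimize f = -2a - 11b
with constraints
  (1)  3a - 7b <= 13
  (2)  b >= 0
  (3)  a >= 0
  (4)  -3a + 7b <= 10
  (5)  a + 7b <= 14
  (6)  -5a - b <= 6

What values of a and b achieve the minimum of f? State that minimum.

The optimum lies where 3a - 7b = 13 and a + 7b = 14.
Solving simultaneously gives a = 27/4, b = 29/28.

a = 27/4, b = 29/28, minimum f = -697/28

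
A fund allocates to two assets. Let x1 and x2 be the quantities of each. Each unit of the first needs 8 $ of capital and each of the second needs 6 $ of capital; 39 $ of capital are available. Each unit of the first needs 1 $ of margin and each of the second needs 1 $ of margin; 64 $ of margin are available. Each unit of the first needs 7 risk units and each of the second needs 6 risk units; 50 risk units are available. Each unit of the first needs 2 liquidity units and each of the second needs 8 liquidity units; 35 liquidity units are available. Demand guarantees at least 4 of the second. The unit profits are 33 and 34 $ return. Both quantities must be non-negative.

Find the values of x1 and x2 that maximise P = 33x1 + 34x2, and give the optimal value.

Vertices and P = 33x1 + 34x2:
  (0, 35/8) → P = 595/4
  (0, 4) → P = 136
  (3/2, 4) → P = 371/2

x1 = 3/2, x2 = 4, maximum P = 371/2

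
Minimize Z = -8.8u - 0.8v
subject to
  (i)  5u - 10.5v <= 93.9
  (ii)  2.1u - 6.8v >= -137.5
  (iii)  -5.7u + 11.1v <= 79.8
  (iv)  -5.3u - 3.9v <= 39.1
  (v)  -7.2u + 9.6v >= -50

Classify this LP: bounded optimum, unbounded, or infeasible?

Vertices and Z = -8.8u - 0.8v:
  (-24841/2702, 6669/2702) → Z = 533164/6755
  (11009/210, 7163/210) → Z = -85508/175
  (-1503/658, -13663/1974) → Z = 2692/105
The feasible region has finitely many vertices and no improving ray; the minimum is -85508/175 at (11009/210, 7163/210).

bounded optimum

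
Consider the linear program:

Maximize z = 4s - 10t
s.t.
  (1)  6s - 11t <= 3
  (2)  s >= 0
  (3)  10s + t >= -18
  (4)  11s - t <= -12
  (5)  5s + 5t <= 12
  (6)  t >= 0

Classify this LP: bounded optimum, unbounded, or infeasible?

infeasible

The boundaries 6s - 11t = 3 and 5s + 5t = 12 meet at (147/85, 57/85), but that point violates 11s - t ≤ -12. Every candidate vertex is excluded by some other constraint, so the feasible region is empty.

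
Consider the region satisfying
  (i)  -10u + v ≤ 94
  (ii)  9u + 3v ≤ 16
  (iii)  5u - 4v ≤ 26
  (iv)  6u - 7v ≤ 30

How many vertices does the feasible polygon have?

3

Intersecting each pair of boundary lines and keeping only the points that satisfy every inequality leaves:
  (-266/39, 1006/39)
  (-43/4, -27/2)
  (202/81, -58/27)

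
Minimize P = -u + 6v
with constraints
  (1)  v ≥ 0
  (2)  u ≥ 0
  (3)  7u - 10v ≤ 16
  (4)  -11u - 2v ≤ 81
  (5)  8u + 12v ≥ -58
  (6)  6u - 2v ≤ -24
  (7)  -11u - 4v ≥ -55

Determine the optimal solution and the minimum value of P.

u = 0, v = 12, minimum P = 72

Extreme points and P = -u + 6v:
  (0, 12) → P = 72
  (0, 55/4) → P = 165/2
  (7/23, 297/23) → P = 1775/23

The optimum lies where u = 0 and 6u - 2v = -24.
Solving simultaneously gives u = 0, v = 12.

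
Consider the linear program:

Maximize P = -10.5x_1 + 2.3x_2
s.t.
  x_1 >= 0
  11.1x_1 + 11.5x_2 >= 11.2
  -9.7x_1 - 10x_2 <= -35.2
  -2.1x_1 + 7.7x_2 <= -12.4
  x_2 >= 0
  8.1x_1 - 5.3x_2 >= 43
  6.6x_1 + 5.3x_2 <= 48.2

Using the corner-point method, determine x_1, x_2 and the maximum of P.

x_1 = 124/21, x_2 = 0, maximum P = -62

Feasible corners and P = -10.5x_1 + 2.3x_2:
  (124/21, 0) → P = -62
  (14562/2065, 646/2065) → P = -757076/10325
  (241/33, 0) → P = -1687/22

At the optimal vertex, -2.1x_1 + 7.7x_2 = -12.4 and x_2 = 0.
Solving simultaneously gives x_1 = 124/21, x_2 = 0.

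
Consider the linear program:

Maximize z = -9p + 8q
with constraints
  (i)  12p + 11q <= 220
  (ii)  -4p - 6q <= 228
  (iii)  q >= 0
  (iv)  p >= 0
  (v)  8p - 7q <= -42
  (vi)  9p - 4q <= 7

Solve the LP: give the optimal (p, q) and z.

Extreme points and z = -9p + 8q:
  (0, 20) → z = 160
  (539/86, 566/43) → z = 4205/86
  (0, 6) → z = 48

p = 0, q = 20, maximum z = 160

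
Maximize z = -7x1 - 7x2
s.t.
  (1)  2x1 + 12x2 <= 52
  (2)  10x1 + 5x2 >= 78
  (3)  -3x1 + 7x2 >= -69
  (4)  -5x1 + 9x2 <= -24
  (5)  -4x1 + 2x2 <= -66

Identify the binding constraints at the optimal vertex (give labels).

(3) and (5)

Corner points and z = -7x1 - 7x2:
  (596/25, 9/25) → z = -847/5
  (224/13, 19/13) → z = -1701/13
  (162/11, -39/11) → z = -861/11

The maximum is at (162/11, -39/11). Substituting into each constraint, equality holds for (3) and (5); the remaining constraints have slack.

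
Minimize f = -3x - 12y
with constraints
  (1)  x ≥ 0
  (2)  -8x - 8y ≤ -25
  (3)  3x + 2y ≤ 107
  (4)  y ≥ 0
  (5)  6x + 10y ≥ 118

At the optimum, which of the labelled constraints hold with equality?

(1) and (3)

Corner points and f = -3x - 12y:
  (0, 107/2) → f = -642
  (0, 59/5) → f = -708/5
  (107/3, 0) → f = -107
  (59/3, 0) → f = -59

The minimum is at (0, 107/2). Substituting into each constraint, equality holds for (1) and (3); the remaining constraints have slack.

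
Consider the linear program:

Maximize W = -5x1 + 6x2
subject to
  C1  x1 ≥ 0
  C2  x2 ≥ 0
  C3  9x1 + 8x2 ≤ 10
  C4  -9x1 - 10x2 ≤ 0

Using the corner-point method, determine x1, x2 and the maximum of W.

Feasible corners and W = -5x1 + 6x2:
  (0, 0) → W = 0
  (0, 5/4) → W = 15/2
  (10/9, 0) → W = -50/9

The binding constraints are x1 = 0 and 9x1 + 8x2 = 10.
Solving simultaneously gives x1 = 0, x2 = 5/4.

x1 = 0, x2 = 5/4, maximum W = 15/2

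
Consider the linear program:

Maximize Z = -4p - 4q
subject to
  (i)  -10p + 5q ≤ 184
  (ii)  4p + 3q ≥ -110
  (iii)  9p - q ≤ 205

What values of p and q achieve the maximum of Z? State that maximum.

Vertices and Z = -4p - 4q:
  (-551/25, -182/25) → Z = 2932/25
  (1209/35, 3706/35) → Z = -3932/7
  (505/31, -1810/31) → Z = 5220/31

The binding constraints are 4p + 3q = -110 and 9p - q = 205.
Solving simultaneously gives p = 505/31, q = -1810/31.

p = 505/31, q = -1810/31, maximum Z = 5220/31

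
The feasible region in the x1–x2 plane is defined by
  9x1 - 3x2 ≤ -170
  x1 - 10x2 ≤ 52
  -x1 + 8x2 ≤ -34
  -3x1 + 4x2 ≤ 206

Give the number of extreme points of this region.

3

Intersecting each pair of boundary lines and keeping only the points that satisfy every inequality leaves:
  (-64/3, -22/3)
  (-1462/69, -476/69)
  (-38, -9)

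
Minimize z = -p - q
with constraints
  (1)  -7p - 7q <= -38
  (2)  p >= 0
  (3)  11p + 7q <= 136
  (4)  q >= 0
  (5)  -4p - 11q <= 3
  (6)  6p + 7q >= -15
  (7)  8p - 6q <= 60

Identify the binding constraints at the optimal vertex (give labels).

Feasible corners and z = -p - q:
  (0, 38/7) → z = -38/7
  (38/7, 0) → z = -38/7
  (0, 136/7) → z = -136/7
  (618/61, 214/61) → z = -832/61
  (15/2, 0) → z = -15/2

The minimum is at (0, 136/7). Substituting into each constraint, equality holds for (2) and (3); the remaining constraints have slack.

(2) and (3)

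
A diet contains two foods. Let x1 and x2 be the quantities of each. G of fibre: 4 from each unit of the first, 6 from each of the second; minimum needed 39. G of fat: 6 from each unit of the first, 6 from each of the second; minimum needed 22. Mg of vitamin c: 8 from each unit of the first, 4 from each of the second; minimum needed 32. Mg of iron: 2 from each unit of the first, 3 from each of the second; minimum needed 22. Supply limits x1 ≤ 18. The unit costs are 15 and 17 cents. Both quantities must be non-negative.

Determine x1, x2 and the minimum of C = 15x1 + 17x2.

Extreme points and C = 15x1 + 17x2:
  (0, 8) → C = 136
  (11, 0) → C = 165
  (18, 0) → C = 270
  (1/2, 7) → C = 253/2
The feasible region is unbounded (it extends along (0, 1)), but C strictly increases along every unbounded feasible direction, so there is no improving ray and the minimum is attained at a vertex.

x1 = 1/2, x2 = 7, minimum C = 253/2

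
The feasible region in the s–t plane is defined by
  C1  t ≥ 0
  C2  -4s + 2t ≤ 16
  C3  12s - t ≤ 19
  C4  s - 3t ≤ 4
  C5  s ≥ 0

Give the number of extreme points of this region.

4

Intersecting each pair of boundary lines and keeping only the points that satisfy every inequality leaves:
  (19/12, 0)
  (0, 0)
  (27/10, 67/5)
  (0, 8)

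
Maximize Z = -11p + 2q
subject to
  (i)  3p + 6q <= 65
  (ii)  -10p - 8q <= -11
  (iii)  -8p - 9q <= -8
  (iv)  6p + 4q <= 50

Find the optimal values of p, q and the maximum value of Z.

p = -227/18, q = 617/36, maximum Z = 173

Vertices and Z = -11p + 2q:
  (-227/18, 617/36) → Z = 173
  (5/3, 10) → Z = 5/3
  (35/26, -4/13) → Z = -401/26
  (19, -16) → Z = -241

At the optimal vertex, 3p + 6q = 65 and -10p - 8q = -11.
Solving simultaneously gives p = -227/18, q = 617/36.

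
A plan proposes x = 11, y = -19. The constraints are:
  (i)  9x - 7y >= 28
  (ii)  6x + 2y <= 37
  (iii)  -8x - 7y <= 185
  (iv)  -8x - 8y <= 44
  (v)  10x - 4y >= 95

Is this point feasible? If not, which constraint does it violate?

Constraint (iv): -8x - 8y = 64, which is not ≤ 44. All other constraints are satisfied.

not feasible — violates (iv)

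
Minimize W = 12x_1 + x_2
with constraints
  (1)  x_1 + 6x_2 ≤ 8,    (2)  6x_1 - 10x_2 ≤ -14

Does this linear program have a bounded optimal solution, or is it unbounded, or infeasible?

From the feasible point (-2/23, 31/23), moving in the direction (-10, -6) keeps every constraint satisfied while W decreases without bound.

unbounded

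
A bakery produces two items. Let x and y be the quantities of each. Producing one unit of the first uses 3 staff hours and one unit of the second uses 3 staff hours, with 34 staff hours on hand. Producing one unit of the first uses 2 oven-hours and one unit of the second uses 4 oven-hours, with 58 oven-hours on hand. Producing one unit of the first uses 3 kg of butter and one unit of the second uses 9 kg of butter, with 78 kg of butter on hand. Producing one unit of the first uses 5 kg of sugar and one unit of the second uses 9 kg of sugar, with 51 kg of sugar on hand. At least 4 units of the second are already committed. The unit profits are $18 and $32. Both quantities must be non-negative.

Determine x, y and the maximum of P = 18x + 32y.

x = 3, y = 4, maximum P = 182

Corner points and P = 18x + 32y:
  (0, 17/3) → P = 544/3
  (0, 4) → P = 128
  (3, 4) → P = 182

The binding constraints are 5x + 9y = 51 and y = 4.
Solving simultaneously gives x = 3, y = 4.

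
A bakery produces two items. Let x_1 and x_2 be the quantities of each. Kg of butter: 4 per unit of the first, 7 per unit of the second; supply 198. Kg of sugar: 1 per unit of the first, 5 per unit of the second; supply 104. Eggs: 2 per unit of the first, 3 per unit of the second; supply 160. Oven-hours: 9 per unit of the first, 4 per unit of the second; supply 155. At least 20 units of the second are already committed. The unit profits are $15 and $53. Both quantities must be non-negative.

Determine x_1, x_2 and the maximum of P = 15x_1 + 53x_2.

Corner points and P = 15x_1 + 53x_2:
  (0, 104/5) → P = 5512/5
  (0, 20) → P = 1060
  (4, 20) → P = 1120

x_1 = 4, x_2 = 20, maximum P = 1120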